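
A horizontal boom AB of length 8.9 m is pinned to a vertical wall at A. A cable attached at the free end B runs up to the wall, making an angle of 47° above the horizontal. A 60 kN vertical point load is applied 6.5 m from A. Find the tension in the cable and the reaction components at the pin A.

T = 59.92 kN, A_x = 40.86 kN, A_y = 16.18 kN

ΣM about A: T·sin47°·8.9 − 60·6.5 = 0 → T = 390/(8.9·0.731354) = 59.9166 ≈ 59.92 kN.
ΣF_x = 0: A_x − T·cos47° = 0 → A_x = 59.9166 × 0.681998 = 40.86 kN.
ΣF_y = 0: A_y + T·sin47° − 60 = 0 → A_y = 60 − 59.9166 × 0.731354 = 16.18 kN.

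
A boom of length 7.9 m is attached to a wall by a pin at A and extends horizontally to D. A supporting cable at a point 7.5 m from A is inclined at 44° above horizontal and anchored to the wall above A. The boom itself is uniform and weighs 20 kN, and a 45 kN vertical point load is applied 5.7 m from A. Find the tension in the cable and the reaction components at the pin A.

ΣM about A: T·sin44°·7.5 − 20·3.95 − 45·5.7 = 0 → T = 335.5/(7.5·0.694658) = 64.3962 ≈ 64.40 kN.
ΣF_x = 0: A_x − T·cos44° = 0 → A_x = 64.3962 × 0.71934 = 46.32 kN.
ΣF_y = 0: A_y + T·sin44° − 20 − 45 = 0 → A_y = 65 − 64.3962 × 0.694658 = 20.27 kN.

T = 64.40 kN, A_x = 46.32 kN, A_y = 20.27 kN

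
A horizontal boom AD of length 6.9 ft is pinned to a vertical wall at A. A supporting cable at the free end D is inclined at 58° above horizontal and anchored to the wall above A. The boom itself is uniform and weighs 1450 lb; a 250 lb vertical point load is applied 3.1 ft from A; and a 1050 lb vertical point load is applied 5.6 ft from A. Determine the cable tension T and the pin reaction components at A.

T = 1992 lb, A_x = 1056 lb, A_y = 1061 lb

ΣM about A: T·sin58°·6.9 − 1450·3.45 − 250·3.1 − 1050·5.6 = 0 → T = 11657.5/(6.9·0.848048) = 1992.21 ≈ 1992 lb.
ΣF_x = 0: A_x − T·cos58° = 0 → A_x = 1992.21 × 0.529919 = 1056 lb.
ΣF_y = 0: A_y + T·sin58° − 1450 − 250 − 1050 = 0 → A_y = 2750 − 1992.21 × 0.848048 = 1061 lb.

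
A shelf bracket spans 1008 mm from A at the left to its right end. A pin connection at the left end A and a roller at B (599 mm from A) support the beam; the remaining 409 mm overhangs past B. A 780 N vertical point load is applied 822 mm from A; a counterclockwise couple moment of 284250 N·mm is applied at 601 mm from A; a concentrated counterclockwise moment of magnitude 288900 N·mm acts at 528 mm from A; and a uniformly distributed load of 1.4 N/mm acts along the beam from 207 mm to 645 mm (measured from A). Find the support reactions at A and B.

A_x = 0, A_y = 843.6 N, B_y = 549.6 N

Resultant of the distributed load: 1.4 × 438 = 613.2 N at 426 mm from A.
ΣM about A: B_y·599 − 780·822 + 284250 + 288900 − (1.4·438)·426 = 0 → B_y = 329233.2/599 = 549.638 ≈ 549.6 N.
ΣF_y = 0: A_y + 549.638 − 780 − 1.4·438 = 0 → A_y = 843.6 N.
ΣF_x = 0: no horizontal applied forces, so A_x = 0.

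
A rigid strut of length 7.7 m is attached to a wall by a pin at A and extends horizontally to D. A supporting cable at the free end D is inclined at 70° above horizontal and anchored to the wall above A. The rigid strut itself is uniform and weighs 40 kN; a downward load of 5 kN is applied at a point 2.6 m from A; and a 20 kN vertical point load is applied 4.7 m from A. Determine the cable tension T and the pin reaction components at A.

T = 36.07 kN, A_x = 12.34 kN, A_y = 31.10 kN

ΣM about A: T·sin70°·7.7 − 40·3.85 − 5·2.6 − 20·4.7 = 0 → T = 261/(7.7·0.939693) = 36.0715 ≈ 36.07 kN.
ΣF_x = 0: A_x − T·cos70° = 0 → A_x = 36.0715 × 0.34202 = 12.34 kN.
ΣF_y = 0: A_y + T·sin70° − 40 − 5 − 20 = 0 → A_y = 65 − 36.0715 × 0.939693 = 31.10 kN.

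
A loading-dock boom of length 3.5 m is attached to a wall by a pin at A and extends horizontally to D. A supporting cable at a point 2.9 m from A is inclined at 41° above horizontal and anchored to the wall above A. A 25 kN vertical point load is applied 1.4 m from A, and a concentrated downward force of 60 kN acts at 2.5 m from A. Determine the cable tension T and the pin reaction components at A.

T = 97.24 kN, A_x = 73.39 kN, A_y = 21.21 kN

ΣM about A: T·sin41°·2.9 − 25·1.4 − 60·2.5 = 0 → T = 185/(2.9·0.656059) = 97.2368 ≈ 97.24 kN.
ΣF_x = 0: A_x − T·cos41° = 0 → A_x = 97.2368 × 0.75471 = 73.39 kN.
ΣF_y = 0: A_y + T·sin41° − 25 − 60 = 0 → A_y = 85 − 97.2368 × 0.656059 = 21.21 kN.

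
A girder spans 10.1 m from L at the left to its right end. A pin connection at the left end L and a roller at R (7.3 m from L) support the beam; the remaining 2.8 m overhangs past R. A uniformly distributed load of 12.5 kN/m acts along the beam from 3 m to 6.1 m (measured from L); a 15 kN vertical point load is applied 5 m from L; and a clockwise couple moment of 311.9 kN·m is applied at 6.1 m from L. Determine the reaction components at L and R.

Resultant of the distributed load: 12.5 × 3.1 = 38.75 kN at 4.55 m from L.
Moments about L: R_y·7.3 − (12.5·3.1)·4.55 − 15·5 − 311.9 = 0 → R_y = 563.2125/7.3 = 77.1524 ≈ 77.15 kN.
ΣF_y = 0: L_y + 77.1524 − 12.5·3.1 − 15 = 0 → L_y = -23.40 kN.
ΣF_x = 0: no horizontal applied forces, so L_x = 0.

L_x = 0, L_y = -23.40 kN, R_y = 77.15 kN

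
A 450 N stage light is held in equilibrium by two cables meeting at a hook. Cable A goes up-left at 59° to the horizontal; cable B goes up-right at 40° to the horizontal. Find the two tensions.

ΣF_x = 0: −T_A·cos59° + T_B·cos40° = 0 → T_B = 0.672334·T_A.
ΣF_y = 0: T_A·sin59° + T_B·sin40° = 450.
Substitute: T_A·(0.857167 + 0.672334·0.642788) = 450 → T_A = 349.017 ≈ 349.0 N.
Then T_B = 0.672334 × 349.017 = 234.7 N.

T_A = 349.0 N, T_B = 234.7 N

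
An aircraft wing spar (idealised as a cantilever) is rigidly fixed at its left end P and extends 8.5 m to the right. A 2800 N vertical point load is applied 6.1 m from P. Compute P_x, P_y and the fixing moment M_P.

P_x = 0, P_y = 2800 N, M_P = 17080 N·m

ΣF_x = 0: P_x = 0.
ΣF_y = 0: P_y − 2800 = 0 → P_y = 2800 N.
ΣM about P: M_P − 2800·6.1 = 0 → M_P = 17080 N·m.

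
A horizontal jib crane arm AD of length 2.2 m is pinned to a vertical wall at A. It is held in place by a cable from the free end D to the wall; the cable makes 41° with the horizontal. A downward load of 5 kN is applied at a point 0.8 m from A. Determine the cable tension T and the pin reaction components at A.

ΣM about A: T·sin41°·2.2 − 5·0.8 = 0 → T = 4/(2.2·0.656059) = 2.77137 ≈ 2.771 kN.
ΣF_x = 0: A_x − T·cos41° = 0 → A_x = 2.77137 × 0.75471 = 2.092 kN.
ΣF_y = 0: A_y + T·sin41° − 5 = 0 → A_y = 5 − 2.77137 × 0.656059 = 3.182 kN.

T = 2.771 kN, A_x = 2.092 kN, A_y = 3.182 kN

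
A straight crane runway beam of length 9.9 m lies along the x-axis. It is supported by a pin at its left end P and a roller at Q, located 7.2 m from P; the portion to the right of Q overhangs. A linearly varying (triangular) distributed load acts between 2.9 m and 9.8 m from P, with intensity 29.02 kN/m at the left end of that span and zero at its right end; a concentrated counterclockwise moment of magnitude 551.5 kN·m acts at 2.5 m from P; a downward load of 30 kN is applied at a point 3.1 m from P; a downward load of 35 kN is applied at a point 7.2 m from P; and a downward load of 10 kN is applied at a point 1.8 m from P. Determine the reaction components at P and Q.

P_x = 0, P_y = 129.0 kN, Q_y = 46.13 kN

Resultant of the triangular load: ½ × 29.02 × 6.9 = 100.119 kN, acting at 5.2 m from P (one-third of the span from the peak).
ΣM about P: Q_y·7.2 − (½·29.02·6.9)·5.2 + 551.5 − 30·3.1 − 35·7.2 − 10·1.8 = 0 → Q_y = 332.1188/7.2 = 46.1276 ≈ 46.13 kN.
ΣF_y = 0: P_y + 46.1276 − ½·29.02·6.9 − 30 − 35 − 10 = 0 → P_y = 129.0 kN.
ΣF_x = 0: no horizontal applied forces, so P_x = 0.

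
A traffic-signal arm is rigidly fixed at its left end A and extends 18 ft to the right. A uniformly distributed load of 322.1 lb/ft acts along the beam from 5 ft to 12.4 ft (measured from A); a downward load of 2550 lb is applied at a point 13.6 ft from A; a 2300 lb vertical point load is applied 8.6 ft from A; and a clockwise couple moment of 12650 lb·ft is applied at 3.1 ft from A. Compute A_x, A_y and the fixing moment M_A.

A_x = 0, A_y = 7234 lb, M_A = 87850 lb·ft

Resultant of the distributed load: 322.1 × 7.4 = 2383.54 lb at 8.7 ft from A.
ΣF_x = 0: A_x = 0.
ΣF_y = 0: A_y − 322.1·7.4 − 2550 − 2300 = 0 → A_y = 7234 lb.
ΣM about A: M_A − (322.1·7.4)·8.7 − 2550·13.6 − 2300·8.6 − 12650 = 0 → M_A = 87850 lb·ft.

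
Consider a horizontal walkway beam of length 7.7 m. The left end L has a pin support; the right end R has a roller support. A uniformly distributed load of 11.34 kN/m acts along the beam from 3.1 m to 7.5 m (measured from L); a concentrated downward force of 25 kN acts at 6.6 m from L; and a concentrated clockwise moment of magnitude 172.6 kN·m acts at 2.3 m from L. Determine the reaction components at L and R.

L_x = 0, L_y = -3.292 kN, R_y = 78.19 kN

Resultant of the distributed load: 11.34 × 4.4 = 49.896 kN at 5.3 m from L.
Moments about L: R_y·7.7 − (11.34·4.4)·5.3 − 25·6.6 − 172.6 = 0 → R_y = 602.0488/7.7 = 78.1882 ≈ 78.19 kN.
ΣF_y = 0: L_y + 78.1882 − 11.34·4.4 − 25 = 0 → L_y = -3.292 kN.
ΣF_x = 0: no horizontal applied forces, so L_x = 0.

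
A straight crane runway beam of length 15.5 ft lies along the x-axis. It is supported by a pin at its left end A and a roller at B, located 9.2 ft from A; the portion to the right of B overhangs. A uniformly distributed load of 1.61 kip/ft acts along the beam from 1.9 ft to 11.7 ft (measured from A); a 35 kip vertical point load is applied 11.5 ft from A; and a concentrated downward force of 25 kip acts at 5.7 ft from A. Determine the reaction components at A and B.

Resultant of the distributed load: 1.61 × 9.8 = 15.778 kip at 6.8 ft from A.
Moments about A: B_y·9.2 − (1.61·9.8)·6.8 − 35·11.5 − 25·5.7 = 0 → B_y = 652.2904/9.2 = 70.9011 ≈ 70.90 kip.
ΣF_y = 0: A_y + 70.9011 − 1.61·9.8 − 35 − 25 = 0 → A_y = 4.877 kip.
ΣF_x = 0: no horizontal applied forces, so A_x = 0.

A_x = 0, A_y = 4.877 kip, B_y = 70.90 kip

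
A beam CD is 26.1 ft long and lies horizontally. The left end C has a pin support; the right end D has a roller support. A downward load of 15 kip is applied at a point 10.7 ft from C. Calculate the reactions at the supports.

C_x = 0, C_y = 8.851 kip, D_y = 6.149 kip

Taking moments about C: D_y·26.1 − 15·10.7 = 0 → D_y = 160.5/26.1 = 6.14943 ≈ 6.149 kip.
ΣF_y = 0: C_y + 6.14943 − 15 = 0 → C_y = 8.851 kip.
ΣF_x = 0: no horizontal applied forces, so C_x = 0.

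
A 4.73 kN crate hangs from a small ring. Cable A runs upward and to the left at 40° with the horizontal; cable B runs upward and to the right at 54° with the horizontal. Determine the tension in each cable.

T_A = 2.787 kN, T_B = 3.632 kN

ΣF_x = 0: −T_A·cos40° + T_B·cos54° = 0 → T_B = 1.30327·T_A.
ΣF_y = 0: T_A·sin40° + T_B·sin54° = 4.73.
Substitute: T_A·(0.642788 + 1.30327·0.809017) = 4.73 → T_A = 2.78702 ≈ 2.787 kN.
Then T_B = 1.30327 × 2.78702 = 3.632 kN.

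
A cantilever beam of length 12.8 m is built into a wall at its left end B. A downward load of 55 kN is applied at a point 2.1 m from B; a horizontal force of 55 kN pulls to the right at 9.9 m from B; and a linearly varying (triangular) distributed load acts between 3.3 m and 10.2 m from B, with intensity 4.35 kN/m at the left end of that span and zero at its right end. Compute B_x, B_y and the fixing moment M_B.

B_x = -55.00 kN, B_y = 70.01 kN, M_B = 199.5 kN·m

Resultant of the triangular load: ½ × 4.35 × 6.9 = 15.0075 kN, acting at 5.6 m from B (one-third of the span from the peak).
ΣF_x = 0: B_x + 55 = 0 → B_x = -55.00 kN.
ΣF_y = 0: B_y − 55 − ½·4.35·6.9 = 0 → B_y = 70.01 kN.
ΣM about B: M_B − 55·2.1 − (½·4.35·6.9)·5.6 = 0 → M_B = 199.5 kN·m.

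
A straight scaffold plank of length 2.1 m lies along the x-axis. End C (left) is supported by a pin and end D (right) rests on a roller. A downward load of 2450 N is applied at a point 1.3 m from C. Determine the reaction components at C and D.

Moments about C: D_y·2.1 − 2450·1.3 = 0 → D_y = 3185/2.1 = 1516.67 ≈ 1517 N.
ΣF_y = 0: C_y + 1516.67 − 2450 = 0 → C_y = 933.3 N.
ΣF_x = 0: no horizontal applied forces, so C_x = 0.

C_x = 0, C_y = 933.3 N, D_y = 1517 N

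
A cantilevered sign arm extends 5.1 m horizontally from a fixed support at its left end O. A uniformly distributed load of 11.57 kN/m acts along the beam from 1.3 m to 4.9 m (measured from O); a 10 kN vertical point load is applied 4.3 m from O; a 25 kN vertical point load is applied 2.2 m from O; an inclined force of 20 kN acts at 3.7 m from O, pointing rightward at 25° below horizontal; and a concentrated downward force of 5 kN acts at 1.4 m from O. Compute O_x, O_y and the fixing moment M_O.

O_x = -18.13 kN, O_y = 90.10 kN, M_O = 265.4 kN·m

Resultant of the distributed load: 11.57 × 3.6 = 41.652 kN at 3.1 m from O.
ΣF_x = 0: O_x + 20·cos25° = 0 → O_x = -18.13 kN.
ΣF_y = 0: O_y − 11.57·3.6 − 10 − 25 − 20·sin25° − 5 = 0 → O_y = 90.10 kN.
ΣM about O: M_O − (11.57·3.6)·3.1 − 10·4.3 − 25·2.2 − 20·sin25°·3.7 − 5·1.4 = 0 → M_O = 265.4 kN·m.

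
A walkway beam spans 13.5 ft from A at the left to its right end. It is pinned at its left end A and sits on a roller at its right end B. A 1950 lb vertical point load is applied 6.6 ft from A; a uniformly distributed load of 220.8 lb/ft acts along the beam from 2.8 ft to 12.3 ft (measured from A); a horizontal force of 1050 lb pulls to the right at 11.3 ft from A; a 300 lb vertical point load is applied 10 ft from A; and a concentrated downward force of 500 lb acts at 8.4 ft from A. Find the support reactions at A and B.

A_x = -1050 lb, A_y = 2188 lb, B_y = 2660 lb

Resultant of the distributed load: 220.8 × 9.5 = 2097.6 lb at 7.55 ft from A.
Moments about A: B_y·13.5 − 1950·6.6 − (220.8·9.5)·7.55 − 300·10 − 500·8.4 = 0 → B_y = 35906.88/13.5 = 2659.77 ≈ 2660 lb.
ΣF_y = 0: A_y + 2659.77 − 1950 − 220.8·9.5 − 300 − 500 = 0 → A_y = 2188 lb.
ΣF_x = 0: A_x + 1050 = 0 → A_x = -1050 lb.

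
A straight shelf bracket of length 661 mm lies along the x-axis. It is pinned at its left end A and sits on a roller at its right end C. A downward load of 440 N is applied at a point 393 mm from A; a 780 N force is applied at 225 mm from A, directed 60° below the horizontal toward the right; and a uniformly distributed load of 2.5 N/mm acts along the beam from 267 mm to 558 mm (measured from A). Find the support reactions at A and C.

A_x = -390.0 N, A_y = 897.5 N, C_y = 945.5 N

Resultant of the distributed load: 2.5 × 291 = 727.5 N at 412.5 mm from A.
Taking moments about A: C_y·661 − 440·393 − 780·sin60°·225 − (2.5·291)·412.5 = 0 → C_y = 625001/661 = 945.539 ≈ 945.5 N.
ΣF_y = 0: A_y + 945.539 − 440 − 780·sin60° − 2.5·291 = 0 → A_y = 897.5 N.
ΣF_x = 0: A_x + 780·cos60° = 0 → A_x = -390.0 N.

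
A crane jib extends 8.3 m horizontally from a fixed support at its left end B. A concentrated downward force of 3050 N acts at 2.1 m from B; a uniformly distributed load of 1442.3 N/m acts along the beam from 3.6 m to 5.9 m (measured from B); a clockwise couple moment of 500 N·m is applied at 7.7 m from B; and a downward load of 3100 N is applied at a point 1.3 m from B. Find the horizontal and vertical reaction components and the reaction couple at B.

Resultant of the distributed load: 1442.3 × 2.3 = 3317.29 N at 4.75 m from B.
ΣF_x = 0: B_x = 0.
ΣF_y = 0: B_y − 3050 − 1442.3·2.3 − 3100 = 0 → B_y = 9467 N.
ΣM about B: M_B − 3050·2.1 − (1442.3·2.3)·4.75 − 500 − 3100·1.3 = 0 → M_B = 26690 N·m.

B_x = 0, B_y = 9467 N, M_B = 26690 N·m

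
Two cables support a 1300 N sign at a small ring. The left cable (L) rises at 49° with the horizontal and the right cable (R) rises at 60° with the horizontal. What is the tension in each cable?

ΣF_x = 0: −T_L·cos49° + T_R·cos60° = 0 → T_R = 1.31212·T_L.
ΣF_y = 0: T_L·sin49° + T_R·sin60° = 1300.
Substitute: T_L·(0.75471 + 1.31212·0.866025) = 1300 → T_L = 687.453 ≈ 687.5 N.
Then T_R = 1.31212 × 687.453 = 902.0 N.

T_L = 687.5 N, T_R = 902.0 N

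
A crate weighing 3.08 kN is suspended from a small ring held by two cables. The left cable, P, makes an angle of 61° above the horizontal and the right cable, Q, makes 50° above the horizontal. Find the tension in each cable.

T_P = 2.121 kN, T_Q = 1.599 kN

ΣF_x = 0: −T_P·cos61° + T_Q·cos50° = 0 → T_Q = 0.75423·T_P.
ΣF_y = 0: T_P·sin61° + T_Q·sin50° = 3.08.
Substitute: T_P·(0.87462 + 0.75423·0.766044) = 3.08 → T_P = 2.12064 ≈ 2.121 kN.
Then T_Q = 0.75423 × 2.12064 = 1.599 kN.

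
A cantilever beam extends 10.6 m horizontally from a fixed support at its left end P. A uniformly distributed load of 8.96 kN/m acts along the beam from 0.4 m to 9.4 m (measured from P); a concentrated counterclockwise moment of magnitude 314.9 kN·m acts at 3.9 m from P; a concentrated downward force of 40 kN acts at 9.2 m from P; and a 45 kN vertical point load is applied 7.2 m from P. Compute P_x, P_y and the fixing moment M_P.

P_x = 0, P_y = 165.6 kN, M_P = 772.2 kN·m

Resultant of the distributed load: 8.96 × 9 = 80.64 kN at 4.9 m from P.
ΣF_x = 0: P_x = 0.
ΣF_y = 0: P_y − 8.96·9 − 40 − 45 = 0 → P_y = 165.6 kN.
ΣM about P: M_P − (8.96·9)·4.9 + 314.9 − 40·9.2 − 45·7.2 = 0 → M_P = 772.2 kN·m.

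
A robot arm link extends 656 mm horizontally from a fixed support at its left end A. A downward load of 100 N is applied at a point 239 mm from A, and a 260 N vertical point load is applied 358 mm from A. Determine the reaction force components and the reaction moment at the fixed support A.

A_x = 0, A_y = 360.0 N, M_A = 117000 N·mm

ΣF_x = 0: A_x = 0.
ΣF_y = 0: A_y − 100 − 260 = 0 → A_y = 360.0 N.
ΣM about A: M_A − 100·239 − 260·358 = 0 → M_A = 117000 N·mm.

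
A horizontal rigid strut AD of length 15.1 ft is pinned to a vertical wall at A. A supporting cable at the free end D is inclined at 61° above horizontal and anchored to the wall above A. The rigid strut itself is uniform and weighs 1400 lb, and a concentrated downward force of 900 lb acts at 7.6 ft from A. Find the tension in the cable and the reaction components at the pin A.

T = 1318 lb, A_x = 639.1 lb, A_y = 1147 lb

ΣM about A: T·sin61°·15.1 − 1400·7.55 − 900·7.6 = 0 → T = 17410/(15.1·0.87462) = 1318.26 ≈ 1318 lb.
ΣF_x = 0: A_x − T·cos61° = 0 → A_x = 1318.26 × 0.48481 = 639.1 lb.
ΣF_y = 0: A_y + T·sin61° − 1400 − 900 = 0 → A_y = 2300 − 1318.26 × 0.87462 = 1147 lb.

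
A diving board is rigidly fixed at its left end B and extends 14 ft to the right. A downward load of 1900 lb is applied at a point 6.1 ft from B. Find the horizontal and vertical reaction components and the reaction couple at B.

B_x = 0, B_y = 1900 lb, M_B = 11590 lb·ft

ΣF_x = 0: B_x = 0.
ΣF_y = 0: B_y − 1900 = 0 → B_y = 1900 lb.
ΣM about B: M_B − 1900·6.1 = 0 → M_B = 11590 lb·ft.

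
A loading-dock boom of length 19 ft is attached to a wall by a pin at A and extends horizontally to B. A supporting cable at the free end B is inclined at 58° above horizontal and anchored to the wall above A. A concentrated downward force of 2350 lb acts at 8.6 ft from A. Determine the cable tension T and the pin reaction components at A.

ΣM about A: T·sin58°·19 − 2350·8.6 = 0 → T = 20210/(19·0.848048) = 1254.27 ≈ 1254 lb.
ΣF_x = 0: A_x − T·cos58° = 0 → A_x = 1254.27 × 0.529919 = 664.7 lb.
ΣF_y = 0: A_y + T·sin58° − 2350 = 0 → A_y = 2350 − 1254.27 × 0.848048 = 1286 lb.

T = 1254 lb, A_x = 664.7 lb, A_y = 1286 lb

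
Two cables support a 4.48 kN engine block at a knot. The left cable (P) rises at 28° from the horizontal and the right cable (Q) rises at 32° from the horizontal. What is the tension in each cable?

T_P = 4.387 kN, T_Q = 4.568 kN

ΣF_x = 0: −T_P·cos28° + T_Q·cos32° = 0 → T_Q = 1.04115·T_P.
ΣF_y = 0: T_P·sin28° + T_Q·sin32° = 4.48.
Substitute: T_P·(0.469472 + 1.04115·0.529919) = 4.48 → T_P = 4.38701 ≈ 4.387 kN.
Then T_Q = 1.04115 × 4.38701 = 4.568 kN.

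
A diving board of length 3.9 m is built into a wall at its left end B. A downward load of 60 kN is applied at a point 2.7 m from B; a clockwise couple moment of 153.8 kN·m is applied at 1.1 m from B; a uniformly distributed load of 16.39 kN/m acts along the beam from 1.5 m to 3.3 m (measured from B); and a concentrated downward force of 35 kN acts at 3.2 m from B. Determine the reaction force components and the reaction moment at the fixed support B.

Resultant of the distributed load: 16.39 × 1.8 = 29.502 kN at 2.4 m from B.
ΣF_x = 0: B_x = 0.
ΣF_y = 0: B_y − 60 − 16.39·1.8 − 35 = 0 → B_y = 124.5 kN.
ΣM about B: M_B − 60·2.7 − 153.8 − (16.39·1.8)·2.4 − 35·3.2 = 0 → M_B = 498.6 kN·m.

B_x = 0, B_y = 124.5 kN, M_B = 498.6 kN·m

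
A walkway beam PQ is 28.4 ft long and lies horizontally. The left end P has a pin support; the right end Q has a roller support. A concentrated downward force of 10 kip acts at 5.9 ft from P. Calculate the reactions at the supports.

Taking moments about P: Q_y·28.4 − 10·5.9 = 0 → Q_y = 59/28.4 = 2.07746 ≈ 2.077 kip.
ΣF_y = 0: P_y + 2.07746 − 10 = 0 → P_y = 7.923 kip.
ΣF_x = 0: no horizontal applied forces, so P_x = 0.

P_x = 0, P_y = 7.923 kip, Q_y = 2.077 kip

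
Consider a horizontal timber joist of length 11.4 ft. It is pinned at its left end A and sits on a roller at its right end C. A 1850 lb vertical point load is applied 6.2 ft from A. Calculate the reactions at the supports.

Moments about A: C_y·11.4 − 1850·6.2 = 0 → C_y = 11470/11.4 = 1006.14 ≈ 1006 lb.
ΣF_y = 0: A_y + 1006.14 − 1850 = 0 → A_y = 843.9 lb.
ΣF_x = 0: no horizontal applied forces, so A_x = 0.

A_x = 0, A_y = 843.9 lb, C_y = 1006 lb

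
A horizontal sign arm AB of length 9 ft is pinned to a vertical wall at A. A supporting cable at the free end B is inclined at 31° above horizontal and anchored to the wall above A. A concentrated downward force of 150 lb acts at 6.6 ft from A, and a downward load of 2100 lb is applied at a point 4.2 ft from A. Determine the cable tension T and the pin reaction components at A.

ΣM about A: T·sin31°·9 − 150·6.6 − 2100·4.2 = 0 → T = 9810/(9·0.515038) = 2116.35 ≈ 2116 lb.
ΣF_x = 0: A_x − T·cos31° = 0 → A_x = 2116.35 × 0.857167 = 1814 lb.
ΣF_y = 0: A_y + T·sin31° − 150 − 2100 = 0 → A_y = 2250 − 2116.35 × 0.515038 = 1160 lb.

T = 2116 lb, A_x = 1814 lb, A_y = 1160 lb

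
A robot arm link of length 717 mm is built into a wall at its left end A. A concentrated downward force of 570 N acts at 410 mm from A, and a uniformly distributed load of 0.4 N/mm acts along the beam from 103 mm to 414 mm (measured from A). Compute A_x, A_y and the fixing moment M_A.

A_x = 0, A_y = 694.4 N, M_A = 265900 N·mm

Resultant of the distributed load: 0.4 × 311 = 124.4 N at 258.5 mm from A.
ΣF_x = 0: A_x = 0.
ΣF_y = 0: A_y − 570 − 0.4·311 = 0 → A_y = 694.4 N.
ΣM about A: M_A − 570·410 − (0.4·311)·258.5 = 0 → M_A = 265900 N·mm.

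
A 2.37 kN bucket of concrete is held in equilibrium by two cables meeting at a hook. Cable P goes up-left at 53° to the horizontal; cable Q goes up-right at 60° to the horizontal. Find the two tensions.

ΣF_x = 0: −T_P·cos53° + T_Q·cos60° = 0 → T_Q = 1.20363·T_P.
ΣF_y = 0: T_P·sin53° + T_Q·sin60° = 2.37.
Substitute: T_P·(0.798636 + 1.20363·0.866025) = 2.37 → T_P = 1.28734 ≈ 1.287 kN.
Then T_Q = 1.20363 × 1.28734 = 1.549 kN.

T_P = 1.287 kN, T_Q = 1.549 kN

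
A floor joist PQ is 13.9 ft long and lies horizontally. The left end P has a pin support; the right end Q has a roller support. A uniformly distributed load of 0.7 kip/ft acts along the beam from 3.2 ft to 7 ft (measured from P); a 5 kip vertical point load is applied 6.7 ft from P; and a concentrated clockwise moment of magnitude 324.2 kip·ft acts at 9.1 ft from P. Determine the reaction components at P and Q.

P_x = 0, P_y = -19.05 kip, Q_y = 26.71 kip

Resultant of the distributed load: 0.7 × 3.8 = 2.66 kip at 5.1 ft from P.
Moments about P: Q_y·13.9 − (0.7·3.8)·5.1 − 5·6.7 − 324.2 = 0 → Q_y = 371.266/13.9 = 26.7098 ≈ 26.71 kip.
ΣF_y = 0: P_y + 26.7098 − 0.7·3.8 − 5 = 0 → P_y = -19.05 kip.
ΣF_x = 0: no horizontal applied forces, so P_x = 0.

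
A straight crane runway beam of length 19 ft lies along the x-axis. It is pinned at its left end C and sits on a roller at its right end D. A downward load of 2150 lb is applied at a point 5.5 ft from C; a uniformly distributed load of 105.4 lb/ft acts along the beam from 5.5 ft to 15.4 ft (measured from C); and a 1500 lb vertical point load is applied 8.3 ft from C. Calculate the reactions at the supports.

Resultant of the distributed load: 105.4 × 9.9 = 1043.46 lb at 10.45 ft from C.
Taking moments about C: D_y·19 − 2150·5.5 − (105.4·9.9)·10.45 − 1500·8.3 = 0 → D_y = 35179.157/19 = 1851.53 ≈ 1852 lb.
ΣF_y = 0: C_y + 1851.53 − 2150 − 105.4·9.9 − 1500 = 0 → C_y = 2842 lb.
ΣF_x = 0: no horizontal applied forces, so C_x = 0.

C_x = 0, C_y = 2842 lb, D_y = 1852 lb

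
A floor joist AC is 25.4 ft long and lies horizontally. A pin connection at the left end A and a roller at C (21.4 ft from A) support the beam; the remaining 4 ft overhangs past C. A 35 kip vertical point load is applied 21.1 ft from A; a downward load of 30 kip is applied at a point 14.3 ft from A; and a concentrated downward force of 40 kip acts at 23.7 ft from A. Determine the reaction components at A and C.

A_x = 0, A_y = 6.145 kip, C_y = 98.86 kip

Taking moments about A: C_y·21.4 − 35·21.1 − 30·14.3 − 40·23.7 = 0 → C_y = 2115.5/21.4 = 98.8551 ≈ 98.86 kip.
ΣF_y = 0: A_y + 98.8551 − 35 − 30 − 40 = 0 → A_y = 6.145 kip.
ΣF_x = 0: no horizontal applied forces, so A_x = 0.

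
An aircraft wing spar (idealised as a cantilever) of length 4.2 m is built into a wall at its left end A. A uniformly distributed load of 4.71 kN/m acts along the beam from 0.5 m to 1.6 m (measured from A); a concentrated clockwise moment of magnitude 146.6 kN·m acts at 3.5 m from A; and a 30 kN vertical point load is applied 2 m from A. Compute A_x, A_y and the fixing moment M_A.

A_x = 0, A_y = 35.18 kN, M_A = 212.0 kN·m

Resultant of the distributed load: 4.71 × 1.1 = 5.181 kN at 1.05 m from A.
ΣF_x = 0: A_x = 0.
ΣF_y = 0: A_y − 4.71·1.1 − 30 = 0 → A_y = 35.18 kN.
ΣM about A: M_A − (4.71·1.1)·1.05 − 146.6 − 30·2 = 0 → M_A = 212.0 kN·m.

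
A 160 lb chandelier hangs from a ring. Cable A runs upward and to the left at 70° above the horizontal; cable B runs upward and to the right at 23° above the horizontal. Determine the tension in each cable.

T_A = 147.5 lb, T_B = 54.80 lb

ΣF_x = 0: −T_A·cos70° + T_B·cos23° = 0 → T_B = 0.371557·T_A.
ΣF_y = 0: T_A·sin70° + T_B·sin23° = 160.
Substitute: T_A·(0.939693 + 0.371557·0.390731) = 160 → T_A = 147.483 ≈ 147.5 lb.
Then T_B = 0.371557 × 147.483 = 54.80 lb.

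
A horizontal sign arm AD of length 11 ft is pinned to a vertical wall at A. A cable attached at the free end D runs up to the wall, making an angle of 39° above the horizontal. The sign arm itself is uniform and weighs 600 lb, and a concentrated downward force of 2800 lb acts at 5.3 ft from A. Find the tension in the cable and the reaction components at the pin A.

T = 2620 lb, A_x = 2036 lb, A_y = 1751 lb

ΣM about A: T·sin39°·11 − 600·5.5 − 2800·5.3 = 0 → T = 18140/(11·0.62932) = 2620.43 ≈ 2620 lb.
ΣF_x = 0: A_x − T·cos39° = 0 → A_x = 2620.43 × 0.777146 = 2036 lb.
ΣF_y = 0: A_y + T·sin39° − 600 − 2800 = 0 → A_y = 3400 − 2620.43 × 0.62932 = 1751 lb.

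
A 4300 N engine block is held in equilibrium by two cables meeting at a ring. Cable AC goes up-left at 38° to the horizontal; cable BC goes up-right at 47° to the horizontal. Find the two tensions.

T_AC = 2944 N, T_BC = 3401 N

ΣF_x = 0: −T_AC·cos38° + T_BC·cos47° = 0 → T_BC = 1.15544·T_AC.
ΣF_y = 0: T_AC·sin38° + T_BC·sin47° = 4300.
Substitute: T_AC·(0.615661 + 1.15544·0.731354) = 4300 → T_AC = 2943.8 ≈ 2944 N.
Then T_BC = 1.15544 × 2943.8 = 3401 N.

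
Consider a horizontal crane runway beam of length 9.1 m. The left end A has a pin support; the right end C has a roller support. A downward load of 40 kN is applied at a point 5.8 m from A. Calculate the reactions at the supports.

A_x = 0, A_y = 14.51 kN, C_y = 25.49 kN

Taking moments about A: C_y·9.1 − 40·5.8 = 0 → C_y = 232/9.1 = 25.4945 ≈ 25.49 kN.
ΣF_y = 0: A_y + 25.4945 − 40 = 0 → A_y = 14.51 kN.
ΣF_x = 0: no horizontal applied forces, so A_x = 0.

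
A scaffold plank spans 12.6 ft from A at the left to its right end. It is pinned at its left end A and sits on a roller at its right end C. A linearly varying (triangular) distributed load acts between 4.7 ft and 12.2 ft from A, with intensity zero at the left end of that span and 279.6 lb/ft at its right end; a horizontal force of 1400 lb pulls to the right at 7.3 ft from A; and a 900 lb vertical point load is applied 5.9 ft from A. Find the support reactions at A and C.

A_x = -1400 lb, A_y = 719.9 lb, C_y = 1229 lb

Resultant of the triangular load: ½ × 279.6 × 7.5 = 1048.5 lb, acting at 9.7 ft from A (one-third of the span from the peak).
ΣM about A: C_y·12.6 − (½·279.6·7.5)·9.7 − 900·5.9 = 0 → C_y = 15480.45/12.6 = 1228.61 ≈ 1229 lb.
ΣF_y = 0: A_y + 1228.61 − ½·279.6·7.5 − 900 = 0 → A_y = 719.9 lb.
ΣF_x = 0: A_x + 1400 = 0 → A_x = -1400 lb.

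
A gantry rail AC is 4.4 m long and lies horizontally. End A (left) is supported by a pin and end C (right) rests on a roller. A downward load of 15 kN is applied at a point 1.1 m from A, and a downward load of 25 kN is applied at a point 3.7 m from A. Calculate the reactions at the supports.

ΣM about A: C_y·4.4 − 15·1.1 − 25·3.7 = 0 → C_y = 109/4.4 = 24.7727 ≈ 24.77 kN.
ΣF_y = 0: A_y + 24.7727 − 15 − 25 = 0 → A_y = 15.23 kN.
ΣF_x = 0: no horizontal applied forces, so A_x = 0.

A_x = 0, A_y = 15.23 kN, C_y = 24.77 kN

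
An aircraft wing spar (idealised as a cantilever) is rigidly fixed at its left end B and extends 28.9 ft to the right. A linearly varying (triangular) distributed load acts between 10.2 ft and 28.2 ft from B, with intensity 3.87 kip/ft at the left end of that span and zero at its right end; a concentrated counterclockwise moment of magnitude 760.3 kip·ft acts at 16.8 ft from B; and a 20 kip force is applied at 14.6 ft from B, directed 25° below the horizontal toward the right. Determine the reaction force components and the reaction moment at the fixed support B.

B_x = -18.13 kip, B_y = 43.28 kip, M_B = -72.65 kip·ft

Resultant of the triangular load: ½ × 3.87 × 18 = 34.83 kip, acting at 16.2 ft from B (one-third of the span from the peak).
ΣF_x = 0: B_x + 20·cos25° = 0 → B_x = -18.13 kip.
ΣF_y = 0: B_y − ½·3.87·18 − 20·sin25° = 0 → B_y = 43.28 kip.
ΣM about B: M_B − (½·3.87·18)·16.2 + 760.3 − 20·sin25°·14.6 = 0 → M_B = -72.65 kip·ft.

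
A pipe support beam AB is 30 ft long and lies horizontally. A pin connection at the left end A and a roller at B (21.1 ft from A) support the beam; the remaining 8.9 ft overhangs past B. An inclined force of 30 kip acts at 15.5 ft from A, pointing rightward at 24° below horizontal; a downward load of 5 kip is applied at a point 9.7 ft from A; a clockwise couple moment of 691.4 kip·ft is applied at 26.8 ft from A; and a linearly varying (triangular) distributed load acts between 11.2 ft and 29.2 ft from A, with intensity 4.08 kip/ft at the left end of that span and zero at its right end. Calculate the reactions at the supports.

A_x = -27.41 kip, A_y = -20.04 kip, B_y = 73.96 kip

Resultant of the triangular load: ½ × 4.08 × 18 = 36.72 kip, acting at 17.2 ft from A (one-third of the span from the peak).
Moments about A: B_y·21.1 − 30·sin24°·15.5 − 5·9.7 − 691.4 − (½·4.08·18)·17.2 = 0 → B_y = 1560.62/21.1 = 73.963 ≈ 73.96 kip.
ΣF_y = 0: A_y + 73.963 − 30·sin24° − 5 − ½·4.08·18 = 0 → A_y = -20.04 kip.
ΣF_x = 0: A_x + 30·cos24° = 0 → A_x = -27.41 kip.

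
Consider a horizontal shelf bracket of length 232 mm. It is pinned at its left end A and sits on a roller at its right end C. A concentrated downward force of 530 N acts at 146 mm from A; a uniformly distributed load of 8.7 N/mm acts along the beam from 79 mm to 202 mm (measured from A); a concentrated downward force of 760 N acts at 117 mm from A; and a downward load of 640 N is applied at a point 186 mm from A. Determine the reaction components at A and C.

Resultant of the distributed load: 8.7 × 123 = 1070.1 N at 140.5 mm from A.
Taking moments about A: C_y·232 − 530·146 − (8.7·123)·140.5 − 760·117 − 640·186 = 0 → C_y = 435689.05/232 = 1877.97 ≈ 1878 N.
ΣF_y = 0: A_y + 1877.97 − 530 − 8.7·123 − 760 − 640 = 0 → A_y = 1122 N.
ΣF_x = 0: no horizontal applied forces, so A_x = 0.

A_x = 0, A_y = 1122 N, C_y = 1878 N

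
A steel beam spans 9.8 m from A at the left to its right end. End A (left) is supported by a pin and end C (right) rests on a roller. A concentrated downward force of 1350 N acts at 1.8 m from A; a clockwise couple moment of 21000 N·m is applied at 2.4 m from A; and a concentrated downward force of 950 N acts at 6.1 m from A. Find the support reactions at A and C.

A_x = 0, A_y = -682.1 N, C_y = 2982 N

Taking moments about A: C_y·9.8 − 1350·1.8 − 21000 − 950·6.1 = 0 → C_y = 29225/9.8 = 2982.14 ≈ 2982 N.
ΣF_y = 0: A_y + 2982.14 − 1350 − 950 = 0 → A_y = -682.1 N.
ΣF_x = 0: no horizontal applied forces, so A_x = 0.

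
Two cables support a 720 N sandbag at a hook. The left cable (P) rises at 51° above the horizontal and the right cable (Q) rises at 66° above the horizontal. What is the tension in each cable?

ΣF_x = 0: −T_P·cos51° + T_Q·cos66° = 0 → T_Q = 1.54724·T_P.
ΣF_y = 0: T_P·sin51° + T_Q·sin66° = 720.
Substitute: T_P·(0.777146 + 1.54724·0.913545) = 720 → T_P = 328.674 ≈ 328.7 N.
Then T_Q = 1.54724 × 328.674 = 508.5 N.

T_P = 328.7 N, T_Q = 508.5 N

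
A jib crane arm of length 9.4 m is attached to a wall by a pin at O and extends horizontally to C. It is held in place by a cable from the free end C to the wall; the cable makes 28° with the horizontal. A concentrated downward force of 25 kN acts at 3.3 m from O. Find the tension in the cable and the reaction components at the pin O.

T = 18.69 kN, O_x = 16.51 kN, O_y = 16.22 kN

ΣM about O: T·sin28°·9.4 − 25·3.3 = 0 → T = 82.5/(9.4·0.469472) = 18.6946 ≈ 18.69 kN.
ΣF_x = 0: O_x − T·cos28° = 0 → O_x = 18.6946 × 0.882948 = 16.51 kN.
ΣF_y = 0: O_y + T·sin28° − 25 = 0 → O_y = 25 − 18.6946 × 0.469472 = 16.22 kN.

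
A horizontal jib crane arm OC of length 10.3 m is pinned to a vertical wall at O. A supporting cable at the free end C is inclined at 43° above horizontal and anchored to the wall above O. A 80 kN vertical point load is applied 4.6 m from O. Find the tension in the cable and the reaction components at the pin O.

ΣM about O: T·sin43°·10.3 − 80·4.6 = 0 → T = 368/(10.3·0.681998) = 52.3875 ≈ 52.39 kN.
ΣF_x = 0: O_x − T·cos43° = 0 → O_x = 52.3875 × 0.731354 = 38.31 kN.
ΣF_y = 0: O_y + T·sin43° − 80 = 0 → O_y = 80 − 52.3875 × 0.681998 = 44.27 kN.

T = 52.39 kN, O_x = 38.31 kN, O_y = 44.27 kN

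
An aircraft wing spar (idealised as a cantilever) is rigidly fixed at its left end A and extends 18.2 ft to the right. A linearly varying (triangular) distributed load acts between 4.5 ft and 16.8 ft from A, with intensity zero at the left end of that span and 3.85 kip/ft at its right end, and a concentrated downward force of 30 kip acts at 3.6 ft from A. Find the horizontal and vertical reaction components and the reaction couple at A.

A_x = 0, A_y = 53.68 kip, M_A = 408.7 kip·ft

Resultant of the triangular load: ½ × 3.85 × 12.3 = 23.6775 kip, acting at 12.7 ft from A (one-third of the span from the peak).
ΣF_x = 0: A_x = 0.
ΣF_y = 0: A_y − ½·3.85·12.3 − 30 = 0 → A_y = 53.68 kip.
ΣM about A: M_A − (½·3.85·12.3)·12.7 − 30·3.6 = 0 → M_A = 408.7 kip·ft.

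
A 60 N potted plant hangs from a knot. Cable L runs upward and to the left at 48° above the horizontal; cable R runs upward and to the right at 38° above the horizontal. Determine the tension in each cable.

ΣF_x = 0: −T_L·cos48° + T_R·cos38° = 0 → T_R = 0.849139·T_L.
ΣF_y = 0: T_L·sin48° + T_R·sin38° = 60.
Substitute: T_L·(0.743145 + 0.849139·0.615661) = 60 → T_L = 47.3961 ≈ 47.40 N.
Then T_R = 0.849139 × 47.3961 = 40.25 N.

T_L = 47.40 N, T_R = 40.25 N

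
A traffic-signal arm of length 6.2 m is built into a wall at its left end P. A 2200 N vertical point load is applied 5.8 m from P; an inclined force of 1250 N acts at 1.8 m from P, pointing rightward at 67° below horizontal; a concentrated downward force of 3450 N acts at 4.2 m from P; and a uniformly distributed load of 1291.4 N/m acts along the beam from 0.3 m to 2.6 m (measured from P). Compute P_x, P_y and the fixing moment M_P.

Resultant of the distributed load: 1291.4 × 2.3 = 2970.22 N at 1.45 m from P.
ΣF_x = 0: P_x + 1250·cos67° = 0 → P_x = -488.4 N.
ΣF_y = 0: P_y − 2200 − 1250·sin67° − 3450 − 1291.4·2.3 = 0 → P_y = 9771 N.
ΣM about P: M_P − 2200·5.8 − 1250·sin67°·1.8 − 3450·4.2 − (1291.4·2.3)·1.45 = 0 → M_P = 33630 N·m.

P_x = -488.4 N, P_y = 9771 N, M_P = 33630 N·m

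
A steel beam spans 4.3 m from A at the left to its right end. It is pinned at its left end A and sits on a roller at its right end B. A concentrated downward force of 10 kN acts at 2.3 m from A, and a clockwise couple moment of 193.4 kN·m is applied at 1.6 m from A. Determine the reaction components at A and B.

Taking moments about A: B_y·4.3 − 10·2.3 − 193.4 = 0 → B_y = 216.4/4.3 = 50.3256 ≈ 50.33 kN.
ΣF_y = 0: A_y + 50.3256 − 10 = 0 → A_y = -40.33 kN.
ΣF_x = 0: no horizontal applied forces, so A_x = 0.

A_x = 0, A_y = -40.33 kN, B_y = 50.33 kN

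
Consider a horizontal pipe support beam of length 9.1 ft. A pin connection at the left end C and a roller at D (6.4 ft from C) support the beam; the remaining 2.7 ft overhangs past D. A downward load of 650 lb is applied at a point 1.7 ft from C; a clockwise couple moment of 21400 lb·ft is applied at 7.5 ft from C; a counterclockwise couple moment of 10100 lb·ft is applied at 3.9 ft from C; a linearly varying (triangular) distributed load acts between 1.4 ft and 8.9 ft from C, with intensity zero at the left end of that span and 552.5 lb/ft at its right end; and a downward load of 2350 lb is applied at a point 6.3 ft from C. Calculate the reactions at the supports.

C_x = 0, C_y = -1252 lb, D_y = 6323 lb

Resultant of the triangular load: ½ × 552.5 × 7.5 = 2071.875 lb, acting at 6.4 ft from C (one-third of the span from the peak).
ΣM about C: D_y·6.4 − 650·1.7 − 21400 + 10100 − (½·552.5·7.5)·6.4 − 2350·6.3 = 0 → D_y = 40470/6.4 = 6323.44 ≈ 6323 lb.
ΣF_y = 0: C_y + 6323.44 − 650 − ½·552.5·7.5 − 2350 = 0 → C_y = -1252 lb.
ΣF_x = 0: no horizontal applied forces, so C_x = 0.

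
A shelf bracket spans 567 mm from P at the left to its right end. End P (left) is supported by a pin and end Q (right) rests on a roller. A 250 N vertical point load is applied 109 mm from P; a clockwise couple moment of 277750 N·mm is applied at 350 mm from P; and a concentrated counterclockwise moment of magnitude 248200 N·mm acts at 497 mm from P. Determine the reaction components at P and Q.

ΣM about P: Q_y·567 − 250·109 − 277750 + 248200 = 0 → Q_y = 56800/567 = 100.176 ≈ 100.2 N.
ΣF_y = 0: P_y + 100.176 − 250 = 0 → P_y = 149.8 N.
ΣF_x = 0: no horizontal applied forces, so P_x = 0.

P_x = 0, P_y = 149.8 N, Q_y = 100.2 N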